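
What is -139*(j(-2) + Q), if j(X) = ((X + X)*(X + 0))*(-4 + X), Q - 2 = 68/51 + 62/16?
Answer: 136081/24 ≈ 5670.0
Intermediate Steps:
Q = 173/24 (Q = 2 + (68/51 + 62/16) = 2 + (68*(1/51) + 62*(1/16)) = 2 + (4/3 + 31/8) = 2 + 125/24 = 173/24 ≈ 7.2083)
j(X) = 2*X²*(-4 + X) (j(X) = ((2*X)*X)*(-4 + X) = (2*X²)*(-4 + X) = 2*X²*(-4 + X))
-139*(j(-2) + Q) = -139*(2*(-2)²*(-4 - 2) + 173/24) = -139*(2*4*(-6) + 173/24) = -139*(-48 + 173/24) = -139*(-979/24) = 136081/24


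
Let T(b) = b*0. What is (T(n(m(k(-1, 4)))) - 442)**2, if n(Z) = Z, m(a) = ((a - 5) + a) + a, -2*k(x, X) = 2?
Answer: 195364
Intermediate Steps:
k(x, X) = -1 (k(x, X) = -1/2*2 = -1)
m(a) = -5 + 3*a (m(a) = ((-5 + a) + a) + a = (-5 + 2*a) + a = -5 + 3*a)
T(b) = 0
(T(n(m(k(-1, 4)))) - 442)**2 = (0 - 442)**2 = (-442)**2 = 195364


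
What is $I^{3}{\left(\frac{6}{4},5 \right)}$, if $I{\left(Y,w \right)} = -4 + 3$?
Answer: $-1$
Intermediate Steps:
$I{\left(Y,w \right)} = -1$
$I^{3}{\left(\frac{6}{4},5 \right)} = \left(-1\right)^{3} = -1$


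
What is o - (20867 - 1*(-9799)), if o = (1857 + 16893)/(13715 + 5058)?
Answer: -575674068/18773 ≈ -30665.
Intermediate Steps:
o = 18750/18773 ≈ 0.99877
o - (20867 - 1*(-9799)) = 18750/18773 - (20867 - 1*(-9799)) = 18750/18773 - (20867 + 9799) = 18750/18773 - 1*30666 = 18750/18773 - 30666 = -575674068/18773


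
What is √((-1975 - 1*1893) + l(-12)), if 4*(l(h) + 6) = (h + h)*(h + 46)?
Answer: I*√4078 ≈ 63.859*I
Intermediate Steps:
l(h) = -6 + h*(46 + h)/2 (l(h) = -6 + ((h + h)*(h + 46))/4 = -6 + ((2*h)*(46 + h))/4 = -6 + (2*h*(46 + h))/4 = -6 + h*(46 + h)/2)
√((-1975 - 1*1893) + l(-12)) = √((-1975 - 1*1893) + (-6 + (½)*(-12)² + 23*(-12))) = √((-1975 - 1893) + (-6 + (½)*144 - 276)) = √(-3868 + (-6 + 72 - 276)) = √(-3868 - 210) = √(-4078) = I*√4078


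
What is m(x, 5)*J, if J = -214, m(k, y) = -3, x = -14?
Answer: 642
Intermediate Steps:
m(x, 5)*J = -3*(-214) = 642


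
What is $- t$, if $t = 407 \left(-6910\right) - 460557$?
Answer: $3272927$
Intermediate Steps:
$t = -3272927$ ($t = -2812370 - 460557 = -3272927$)
$- t = \left(-1\right) \left(-3272927\right) = 3272927$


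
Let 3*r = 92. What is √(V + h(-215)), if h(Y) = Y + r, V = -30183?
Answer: I*√273306/3 ≈ 174.26*I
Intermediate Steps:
r = 92/3 (r = (⅓)*92 = 92/3 ≈ 30.667)
h(Y) = 92/3 + Y (h(Y) = Y + 92/3 = 92/3 + Y)
√(V + h(-215)) = √(-30183 + (92/3 - 215)) = √(-30183 - 553/3) = √(-91102/3) = I*√273306/3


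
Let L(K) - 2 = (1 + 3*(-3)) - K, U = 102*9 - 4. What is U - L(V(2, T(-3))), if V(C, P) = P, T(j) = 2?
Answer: 922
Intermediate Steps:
U = 914 (U = 918 - 4 = 914)
L(K) = -6 - K (L(K) = 2 + ((1 + 3*(-3)) - K) = 2 + ((1 - 9) - K) = 2 + (-8 - K) = -6 - K)
U - L(V(2, T(-3))) = 914 - (-6 - 1*2) = 914 - (-6 - 2) = 914 - 1*(-8) = 914 + 8 = 922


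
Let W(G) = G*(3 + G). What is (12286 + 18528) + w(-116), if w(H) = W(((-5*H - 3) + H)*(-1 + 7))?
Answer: 7689868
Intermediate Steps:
w(H) = (-18 - 24*H)*(-15 - 24*H) (w(H) = (((-5*H - 3) + H)*(-1 + 7))*(3 + ((-5*H - 3) + H)*(-1 + 7)) = (((-3 - 5*H) + H)*6)*(3 + ((-3 - 5*H) + H)*6) = ((-3 - 4*H)*6)*(3 + (-3 - 4*H)*6) = (-18 - 24*H)*(3 + (-18 - 24*H)) = (-18 - 24*H)*(-15 - 24*H))
(12286 + 18528) + w(-116) = (12286 + 18528) + (270 + 576*(-116)² + 792*(-116)) = 30814 + (270 + 576*13456 - 91872) = 30814 + (270 + 7750656 - 91872) = 30814 + 7659054 = 7689868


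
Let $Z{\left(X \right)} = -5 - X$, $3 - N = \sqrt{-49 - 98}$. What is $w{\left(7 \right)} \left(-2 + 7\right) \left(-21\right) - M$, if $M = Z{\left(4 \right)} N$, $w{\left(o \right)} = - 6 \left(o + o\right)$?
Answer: $8847 - 63 i \sqrt{3} \approx 8847.0 - 109.12 i$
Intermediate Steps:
$N = 3 - 7 i \sqrt{3}$ ($N = 3 - \sqrt{-49 - 98} = 3 - \sqrt{-147} = 3 - 7 i \sqrt{3} \approx 3.0 - 12.124 i$)
$w{\left(o \right)} = - 12 o$ ($w{\left(o \right)} = - 6 \cdot 2 o = - 12 o$)
$M = -27 + 63 i \sqrt{3}$ ($M = \left(-5 - 4\right) \left(3 - 7 i \sqrt{3}\right) = - 9 \left(3 - 7 i \sqrt{3}\right) = -27 + 63 i \sqrt{3} \approx -27.0 + 109.12 i$)
$w{\left(7 \right)} \left(-2 + 7\right) \left(-21\right) - M = \left(-12\right) 7 \left(-2 + 7\right) \left(-21\right) - \left(-27 + 63 i \sqrt{3}\right) = \left(-84\right) 5 \left(-21\right) + \left(27 - 63 i \sqrt{3}\right) = \left(-420\right) \left(-21\right) + \left(27 - 63 i \sqrt{3}\right) = 8820 + \left(27 - 63 i \sqrt{3}\right) = 8847 - 63 i \sqrt{3}$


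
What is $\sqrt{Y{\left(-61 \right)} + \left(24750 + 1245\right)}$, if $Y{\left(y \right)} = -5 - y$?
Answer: $\sqrt{26051} \approx 161.4$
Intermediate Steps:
$\sqrt{Y{\left(-61 \right)} + \left(24750 + 1245\right)} = \sqrt{\left(-5 - -61\right) + \left(24750 + 1245\right)} = \sqrt{\left(-5 + 61\right) + 25995} = \sqrt{56 + 25995} = \sqrt{26051}$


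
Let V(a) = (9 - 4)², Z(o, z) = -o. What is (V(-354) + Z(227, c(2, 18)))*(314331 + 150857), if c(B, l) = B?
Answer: -93967976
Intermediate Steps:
V(a) = 25 (V(a) = 5² = 25)
(V(-354) + Z(227, c(2, 18)))*(314331 + 150857) = (25 - 1*227)*(314331 + 150857) = (25 - 227)*465188 = -202*465188 = -93967976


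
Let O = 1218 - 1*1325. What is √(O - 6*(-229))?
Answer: √1267 ≈ 35.595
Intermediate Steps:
O = -107 (O = 1218 - 1325 = -107)
√(O - 6*(-229)) = √(-107 - 6*(-229)) = √(-107 + 1374) = √1267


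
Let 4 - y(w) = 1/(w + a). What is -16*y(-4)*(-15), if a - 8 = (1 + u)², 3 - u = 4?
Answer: 900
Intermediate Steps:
u = -1 (u = 3 - 1*4 = 3 - 4 = -1)
a = 8 (a = 8 + (1 - 1)² = 8 + 0² = 8 + 0 = 8)
y(w) = 4 - 1/(8 + w) (y(w) = 4 - 1/(w + 8) = 4 - 1/(8 + w))
-16*y(-4)*(-15) = -16*(31 + 4*(-4))/(8 - 4)*(-15) = -16*(31 - 16)/4*(-15) = -4*15*(-15) = -16*15/4*(-15) = -60*(-15) = 900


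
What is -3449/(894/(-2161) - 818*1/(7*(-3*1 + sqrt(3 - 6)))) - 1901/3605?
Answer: (188071851457*sqrt(3) + 567575948269*I)/(7210*(-874462*I + 3129*sqrt(3))) ≈ -89.698 + 52.222*I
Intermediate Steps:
-3449/(894/(-2161) - 818*1/(7*(-3*1 + sqrt(3 - 6)))) - 1901/3605 = -3449/(894*(-1/2161) - 818*1/(7*(-3 + sqrt(-3)))) - 1901*1/3605 = -3449/(-894/2161 - 818*1/(7*(-3 + I*sqrt(3)))) - 1901/3605 = -3449/(-894/2161 - 818/(-21 + 7*I*sqrt(3))) - 1901/3605 = -1901/3605 - 3449/(-894/2161 - 818/(-21 + 7*I*sqrt(3)))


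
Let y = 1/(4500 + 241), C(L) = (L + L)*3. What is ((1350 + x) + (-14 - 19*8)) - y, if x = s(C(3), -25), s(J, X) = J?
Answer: 5698681/4741 ≈ 1202.0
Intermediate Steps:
C(L) = 6*L (C(L) = (2*L)*3 = 6*L)
x = 18 (x = 6*3 = 18)
y = 1/4741 ≈ 0.00021093
((1350 + x) + (-14 - 19*8)) - y = ((1350 + 18) + (-14 - 19*8)) - 1*1/4741 = (1368 + (-14 - 152)) - 1/4741 = (1368 - 166) - 1/4741 = 1202 - 1/4741 = 5698681/4741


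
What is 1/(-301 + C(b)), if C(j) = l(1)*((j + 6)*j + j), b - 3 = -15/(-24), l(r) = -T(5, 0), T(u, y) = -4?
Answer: -16/2351 ≈ -0.0068056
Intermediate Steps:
l(r) = 4 (l(r) = -1*(-4) = 4)
b = 29/8 (b = 3 - 15/(-24) = 3 - 15*(-1/24) = 3 + 5/8 = 29/8 ≈ 3.6250)
C(j) = 4*j + 4*j*(6 + j) (C(j) = 4*((j + 6)*j + j) = 4*((6 + j)*j + j) = 4*(j*(6 + j) + j) = 4*(j + j*(6 + j)) = 4*j + 4*j*(6 + j))
1/(-301 + C(b)) = 1/(-301 + 4*(29/8)*(7 + 29/8)) = 1/(-301 + 4*(29/8)*(85/8)) = 1/(-301 + 2465/16) = 1/(-2351/16) = -16/2351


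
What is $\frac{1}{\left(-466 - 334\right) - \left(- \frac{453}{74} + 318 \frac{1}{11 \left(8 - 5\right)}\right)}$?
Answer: $- \frac{814}{654061} \approx -0.0012445$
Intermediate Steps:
$\frac{1}{\left(-466 - 334\right) - \left(- \frac{453}{74} + 318 \frac{1}{11 \left(8 - 5\right)}\right)} = \frac{1}{-800 - \left(- \frac{453}{74} + \frac{318}{3 \cdot 11}\right)} = \frac{1}{-800 + \left(\frac{453}{74} - \frac{318}{33}\right)} = \frac{1}{-800 + \left(\frac{453}{74} - \frac{106}{11}\right)} = \frac{1}{-800 - \frac{2861}{814}} = \frac{1}{- \frac{654061}{814}} = - \frac{814}{654061}$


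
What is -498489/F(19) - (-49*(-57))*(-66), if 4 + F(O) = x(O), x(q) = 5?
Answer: -314151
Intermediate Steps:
F(O) = 1 (F(O) = -4 + 5 = 1)
-498489/F(19) - (-49*(-57))*(-66) = -498489/1 - (-49*(-57))*(-66) = -498489*1 - 2793*(-66) = -498489 - 1*(-184338) = -498489 + 184338 = -314151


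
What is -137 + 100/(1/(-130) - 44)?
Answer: -796777/5721 ≈ -139.27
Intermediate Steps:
-137 + 100/(1/(-130) - 44) = -137 + 100/(-1/130 - 44) = -137 + 100/(-5721/130) = -137 - 130/5721*100 = -137 - 13000/5721 = -796777/5721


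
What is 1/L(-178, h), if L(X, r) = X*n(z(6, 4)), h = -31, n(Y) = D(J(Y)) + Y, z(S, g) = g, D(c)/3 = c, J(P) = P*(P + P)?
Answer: -1/17800 ≈ -5.6180e-5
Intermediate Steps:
J(P) = 2*P² (J(P) = P*(2*P) = 2*P²)
D(c) = 3*c
n(Y) = Y + 6*Y² (n(Y) = 3*(2*Y²) + Y = 6*Y² + Y = Y + 6*Y²)
L(X, r) = 100*X (L(X, r) = X*(4*(1 + 6*4)) = X*(4*(1 + 24)) = X*(4*25) = X*100 = 100*X)
1/L(-178, h) = 1/(100*(-178)) = 1/(-17800) = -1/17800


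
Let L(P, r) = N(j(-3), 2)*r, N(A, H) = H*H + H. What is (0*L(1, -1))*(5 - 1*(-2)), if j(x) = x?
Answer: 0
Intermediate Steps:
N(A, H) = H + H² (N(A, H) = H² + H = H + H²)
L(P, r) = 6*r (L(P, r) = (2*(1 + 2))*r = (2*3)*r = 6*r)
(0*L(1, -1))*(5 - 1*(-2)) = (0*(6*(-1)))*(5 - 1*(-2)) = (0*(-6))*(5 + 2) = 0*7 = 0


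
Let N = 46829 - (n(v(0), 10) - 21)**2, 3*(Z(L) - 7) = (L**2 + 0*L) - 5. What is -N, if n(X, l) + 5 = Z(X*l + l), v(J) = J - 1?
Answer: -417617/9 ≈ -46402.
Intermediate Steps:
v(J) = -1 + J
Z(L) = 16/3 + L**2/3 (Z(L) = 7 + ((L**2 + 0*L) - 5)/3 = 7 + ((L**2 + 0) - 5)/3 = 7 + (L**2 - 5)/3 = 7 + (-5 + L**2)/3 = 7 + (-5/3 + L**2/3) = 16/3 + L**2/3)
n(X, l) = 1/3 + (l + X*l)**2/3 (n(X, l) = -5 + (16/3 + (X*l + l)**2/3) = -5 + (16/3 + (l + X*l)**2/3) = 1/3 + (l + X*l)**2/3)
N = 417617/9 (N = 46829 - ((1/3 + (1/3)*10**2*(1 + (-1 + 0))**2) - 21)**2 = 46829 - ((1/3 + (1/3)*100*(1 - 1)**2) - 21)**2 = 46829 - ((1/3 + (1/3)*100*0**2) - 21)**2 = 46829 - ((1/3 + (1/3)*100*0) - 21)**2 = 46829 - ((1/3 + 0) - 21)**2 = 46829 - (1/3 - 21)**2 = 46829 - (-62/3)**2 = 46829 - 1*3844/9 = 46829 - 3844/9 = 417617/9 ≈ 46402.)
-N = -1*417617/9 = -417617/9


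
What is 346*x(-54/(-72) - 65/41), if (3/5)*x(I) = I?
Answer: -118505/246 ≈ -481.73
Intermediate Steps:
x(I) = 5*I/3
346*x(-54/(-72) - 65/41) = 346*(5*(-54/(-72) - 65/41)/3) = 346*(5*(-54*(-1/72) - 65*1/41)/3) = 346*(5*(¾ - 65/41)/3) = 346*((5/3)*(-137/164)) = 346*(-685/492) = -118505/246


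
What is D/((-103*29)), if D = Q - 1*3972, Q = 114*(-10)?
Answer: 5112/2987 ≈ 1.7114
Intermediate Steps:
Q = -1140
D = -5112 (D = -1140 - 1*3972 = -1140 - 3972 = -5112)
D/((-103*29)) = -5112/((-103*29)) = -5112/(-2987) = -5112*(-1/2987) = 5112/2987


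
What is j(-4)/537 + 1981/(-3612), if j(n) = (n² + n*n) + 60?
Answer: -11611/30788 ≈ -0.37713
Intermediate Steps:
j(n) = 60 + 2*n² (j(n) = (n² + n²) + 60 = 2*n² + 60 = 60 + 2*n²)
j(-4)/537 + 1981/(-3612) = (60 + 2*(-4)²)/537 + 1981/(-3612) = (60 + 2*16)*(1/537) + 1981*(-1/3612) = (60 + 32)*(1/537) - 283/516 = 92*(1/537) - 283/516 = 92/537 - 283/516 = -11611/30788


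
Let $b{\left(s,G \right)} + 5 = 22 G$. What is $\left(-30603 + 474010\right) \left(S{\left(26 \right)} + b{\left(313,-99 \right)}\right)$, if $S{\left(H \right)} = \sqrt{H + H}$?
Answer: $-967957481 + 886814 \sqrt{13} \approx -9.6476 \cdot 10^{8}$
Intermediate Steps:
$b{\left(s,G \right)} = -5 + 22 G$
$S{\left(H \right)} = \sqrt{2} \sqrt{H}$ ($S{\left(H \right)} = \sqrt{2 H} = \sqrt{2} \sqrt{H}$)
$\left(-30603 + 474010\right) \left(S{\left(26 \right)} + b{\left(313,-99 \right)}\right) = \left(-30603 + 474010\right) \left(\sqrt{2} \sqrt{26} + \left(-5 + 22 \left(-99\right)\right)\right) = 443407 \left(2 \sqrt{13} - 2183\right) = 443407 \left(-2183 + 2 \sqrt{13}\right) = -967957481 + 886814 \sqrt{13}$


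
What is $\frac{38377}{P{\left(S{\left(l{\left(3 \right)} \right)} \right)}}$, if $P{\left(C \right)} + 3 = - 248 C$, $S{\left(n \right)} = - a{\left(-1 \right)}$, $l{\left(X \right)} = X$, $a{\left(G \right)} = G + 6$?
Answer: $\frac{38377}{1237} \approx 31.024$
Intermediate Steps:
$a{\left(G \right)} = 6 + G$
$S{\left(n \right)} = -5$ ($S{\left(n \right)} = - (6 - 1) = \left(-1\right) 5 = -5$)
$P{\left(C \right)} = -3 - 248 C$
$\frac{38377}{P{\left(S{\left(l{\left(3 \right)} \right)} \right)}} = \frac{38377}{-3 - -1240} = \frac{38377}{-3 + 1240} = \frac{38377}{1237}$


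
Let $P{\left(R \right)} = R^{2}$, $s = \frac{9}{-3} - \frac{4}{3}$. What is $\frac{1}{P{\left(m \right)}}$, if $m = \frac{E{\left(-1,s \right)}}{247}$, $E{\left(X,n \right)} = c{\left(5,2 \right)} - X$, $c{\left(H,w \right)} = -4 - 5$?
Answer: $\frac{61009}{64} \approx 953.27$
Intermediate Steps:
$c{\left(H,w \right)} = -9$
$s = - \frac{13}{3}$ ($s = 9 \left(- \frac{1}{3}\right) - \frac{4}{3} = -3 - \frac{4}{3} = - \frac{13}{3} \approx -4.3333$)
$E{\left(X,n \right)} = -9 - X$
$m = - \frac{8}{247}$ ($m = \frac{-9 - -1}{247} = \left(-9 + 1\right) \frac{1}{247} = \left(-8\right) \frac{1}{247} = - \frac{8}{247} \approx -0.032389$)
$\frac{1}{P{\left(m \right)}} = \frac{1}{\left(- \frac{8}{247}\right)^{2}} = \frac{1}{\frac{64}{61009}} = \frac{61009}{64}$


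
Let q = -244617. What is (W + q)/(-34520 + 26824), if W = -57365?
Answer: 150991/3848 ≈ 39.239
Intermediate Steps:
(W + q)/(-34520 + 26824) = (-57365 - 244617)/(-34520 + 26824) = -301982/(-7696) = -301982*(-1/7696) = 150991/3848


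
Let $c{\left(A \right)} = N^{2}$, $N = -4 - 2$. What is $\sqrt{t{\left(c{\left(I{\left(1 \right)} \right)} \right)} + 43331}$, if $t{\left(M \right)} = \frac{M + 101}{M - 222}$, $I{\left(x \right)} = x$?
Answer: $\frac{\sqrt{1499053794}}{186} \approx 208.16$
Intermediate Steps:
$N = -6$ ($N = -4 - 2 = -6$)
$c{\left(A \right)} = 36$ ($c{\left(A \right)} = \left(-6\right)^{2} = 36$)
$t{\left(M \right)} = \frac{101 + M}{-222 + M}$
$\sqrt{t{\left(c{\left(I{\left(1 \right)} \right)} \right)} + 43331} = \sqrt{\frac{101 + 36}{-222 + 36} + 43331} = \sqrt{\frac{1}{-186} \cdot 137 + 43331} = \sqrt{\left(- \frac{1}{186}\right) 137 + 43331} = \sqrt{- \frac{137}{186} + 43331} = \sqrt{\frac{8059429}{186}} = \frac{\sqrt{1499053794}}{186}$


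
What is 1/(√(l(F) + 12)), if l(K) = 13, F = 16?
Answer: ⅕ ≈ 0.20000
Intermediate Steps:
1/(√(l(F) + 12)) = 1/(√(13 + 12)) = 1/(√25) = 1/5 = ⅕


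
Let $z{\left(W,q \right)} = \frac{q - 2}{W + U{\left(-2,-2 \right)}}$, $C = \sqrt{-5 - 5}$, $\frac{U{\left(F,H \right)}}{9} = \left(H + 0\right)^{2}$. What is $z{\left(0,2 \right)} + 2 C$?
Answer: $2 i \sqrt{10} \approx 6.3246 i$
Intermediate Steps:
$U{\left(F,H \right)} = 9 H^{2}$ ($U{\left(F,H \right)} = 9 \left(H + 0\right)^{2} = 9 H^{2}$)
$C = i \sqrt{10}$ ($C = \sqrt{-10} = i \sqrt{10} \approx 3.1623 i$)
$z{\left(W,q \right)} = \frac{-2 + q}{36 + W}$ ($z{\left(W,q \right)} = \frac{q - 2}{W + 9 \left(-2\right)^{2}} = \frac{-2 + q}{W + 9 \cdot 4} = \frac{-2 + q}{W + 36} = \frac{-2 + q}{36 + W}$)
$z{\left(0,2 \right)} + 2 C = \frac{-2 + 2}{36 + 0} + 2 i \sqrt{10} = \frac{1}{36} \cdot 0 + 2 i \sqrt{10} = 0 + 2 i \sqrt{10} = 2 i \sqrt{10}$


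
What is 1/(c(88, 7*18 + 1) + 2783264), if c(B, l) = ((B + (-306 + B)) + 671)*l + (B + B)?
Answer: 1/2852147 ≈ 3.5061e-7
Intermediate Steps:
c(B, l) = 2*B + l*(365 + 2*B) (c(B, l) = ((-306 + 2*B) + 671)*l + 2*B = (365 + 2*B)*l + 2*B = l*(365 + 2*B) + 2*B = 2*B + l*(365 + 2*B))
1/(c(88, 7*18 + 1) + 2783264) = 1/((2*88 + 365*(7*18 + 1) + 2*88*(7*18 + 1)) + 2783264) = 1/((176 + 365*(126 + 1) + 2*88*(126 + 1)) + 2783264) = 1/((176 + 365*127 + 2*88*127) + 2783264) = 1/((176 + 46355 + 22352) + 2783264) = 1/(68883 + 2783264) = 1/2852147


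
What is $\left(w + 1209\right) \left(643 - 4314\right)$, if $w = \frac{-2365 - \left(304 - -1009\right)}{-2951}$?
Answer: $- \frac{13110745227}{2951} \approx -4.4428 \cdot 10^{6}$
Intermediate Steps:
$w = \frac{3678}{2951}$ ($w = \left(-2365 - \left(304 + 1009\right)\right) \left(- \frac{1}{2951}\right) = \left(-2365 - 1313\right) \left(- \frac{1}{2951}\right) = \left(-3678\right) \left(- \frac{1}{2951}\right) = \frac{3678}{2951} \approx 1.2464$)
$\left(w + 1209\right) \left(643 - 4314\right) = \left(\frac{3678}{2951} + 1209\right) \left(643 - 4314\right) = \frac{3571437}{2951} \left(-3671\right) = - \frac{13110745227}{2951}$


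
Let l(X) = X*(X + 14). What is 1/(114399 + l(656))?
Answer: 1/553919 ≈ 1.8053e-6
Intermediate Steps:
l(X) = X*(14 + X)
1/(114399 + l(656)) = 1/(114399 + 656*(14 + 656)) = 1/(114399 + 656*670) = 1/(114399 + 439520) = 1/553919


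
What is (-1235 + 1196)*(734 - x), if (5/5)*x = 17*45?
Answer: 1209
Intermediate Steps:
x = 765 (x = 17*45 = 765)
(-1235 + 1196)*(734 - x) = (-1235 + 1196)*(734 - 1*765) = -39*(734 - 765) = -39*(-31) = 1209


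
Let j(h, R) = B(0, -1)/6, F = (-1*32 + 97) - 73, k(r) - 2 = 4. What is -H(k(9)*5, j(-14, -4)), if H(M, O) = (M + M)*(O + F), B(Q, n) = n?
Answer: 490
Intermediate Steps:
k(r) = 6 (k(r) = 2 + 4 = 6)
F = -8 (F = (-32 + 97) - 73 = 65 - 73 = -8)
j(h, R) = -⅙ (j(h, R) = -1/6 = -1*⅙ = -⅙)
H(M, O) = 2*M*(-8 + O) (H(M, O) = (M + M)*(O - 8) = (2*M)*(-8 + O) = 2*M*(-8 + O))
-H(k(9)*5, j(-14, -4)) = -2*6*5*(-8 - ⅙) = -2*30*(-49)/6 = -1*(-490) = 490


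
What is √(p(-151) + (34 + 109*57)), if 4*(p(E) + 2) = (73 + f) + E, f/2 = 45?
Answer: 2*√1562 ≈ 79.044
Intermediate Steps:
f = 90 (f = 2*45 = 90)
p(E) = 155/4 + E/4 (p(E) = -2 + ((73 + 90) + E)/4 = -2 + (163 + E)/4 = -2 + (163/4 + E/4) = 155/4 + E/4)
√(p(-151) + (34 + 109*57)) = √((155/4 + (¼)*(-151)) + (34 + 109*57)) = √((155/4 - 151/4) + (34 + 6213)) = √(1 + 6247) = √6248 = 2*√1562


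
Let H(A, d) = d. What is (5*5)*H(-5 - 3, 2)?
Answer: 50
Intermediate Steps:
(5*5)*H(-5 - 3, 2) = (5*5)*2 = 25*2 = 50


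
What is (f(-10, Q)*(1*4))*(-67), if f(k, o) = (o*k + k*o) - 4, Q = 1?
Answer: 6432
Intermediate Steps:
f(k, o) = -4 + 2*k*o (f(k, o) = (k*o + k*o) - 4 = 2*k*o - 4 = -4 + 2*k*o)
(f(-10, Q)*(1*4))*(-67) = ((-4 + 2*(-10)*1)*(1*4))*(-67) = ((-4 - 20)*4)*(-67) = -24*4*(-67) = -96*(-67) = 6432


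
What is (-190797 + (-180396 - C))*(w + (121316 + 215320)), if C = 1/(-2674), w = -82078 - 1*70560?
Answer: -91315454881919/1337 ≈ -6.8299e+10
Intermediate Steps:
w = -152638 (w = -82078 - 70560 = -152638)
C = -1/2674 ≈ -0.00037397
(-190797 + (-180396 - C))*(w + (121316 + 215320)) = (-190797 + (-180396 - 1*(-1/2674)))*(-152638 + (121316 + 215320)) = (-190797 + (-180396 + 1/2674))*(-152638 + 336636) = (-190797 - 482378903/2674)*183998 = -992570081/2674*183998 = -91315454881919/1337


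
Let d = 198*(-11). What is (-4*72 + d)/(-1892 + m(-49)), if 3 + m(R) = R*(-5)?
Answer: 411/275 ≈ 1.4945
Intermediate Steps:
m(R) = -3 - 5*R (m(R) = -3 + R*(-5) = -3 - 5*R)
d = -2178
(-4*72 + d)/(-1892 + m(-49)) = (-4*72 - 2178)/(-1892 + (-3 - 5*(-49))) = (-288 - 2178)/(-1892 + (-3 + 245)) = -2466/(-1892 + 242) = -2466/(-1650) = -2466*(-1/1650) = 411/275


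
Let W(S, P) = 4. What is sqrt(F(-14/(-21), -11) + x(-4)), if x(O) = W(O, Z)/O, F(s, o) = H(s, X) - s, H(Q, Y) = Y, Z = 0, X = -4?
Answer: I*sqrt(51)/3 ≈ 2.3805*I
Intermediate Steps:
F(s, o) = -4 - s
x(O) = 4/O
sqrt(F(-14/(-21), -11) + x(-4)) = sqrt((-4 - (-14)/(-21)) + 4/(-4)) = sqrt((-4 - (-14)*(-1)/21) + 4*(-1/4)) = sqrt((-4 - 1*2/3) - 1) = sqrt((-4 - 2/3) - 1) = sqrt(-14/3 - 1) = sqrt(-17/3) = I*sqrt(51)/3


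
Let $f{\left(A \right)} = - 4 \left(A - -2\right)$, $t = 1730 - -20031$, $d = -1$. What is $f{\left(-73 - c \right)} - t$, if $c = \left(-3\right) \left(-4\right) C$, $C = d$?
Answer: $-21525$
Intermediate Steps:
$C = -1$
$t = 21761$ ($t = 1730 + 20031 = 21761$)
$c = -12$ ($c = \left(-3\right) \left(-4\right) \left(-1\right) = 12 \left(-1\right) = -12$)
$f{\left(A \right)} = -8 - 4 A$ ($f{\left(A \right)} = - 4 \left(A + \left(-1 + 3\right)\right) = - 4 \left(A + 2\right) = - 4 \left(2 + A\right) = -8 - 4 A$)
$f{\left(-73 - c \right)} - t = \left(-8 - 4 \left(-73 - -12\right)\right) - 21761 = \left(-8 - 4 \left(-73 + 12\right)\right) - 21761 = \left(-8 - -244\right) - 21761 = \left(-8 + 244\right) - 21761 = 236 - 21761 = -21525$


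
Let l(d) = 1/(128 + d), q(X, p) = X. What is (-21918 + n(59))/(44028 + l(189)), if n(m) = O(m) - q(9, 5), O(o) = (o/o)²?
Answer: -6950542/13956877 ≈ -0.49800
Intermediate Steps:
O(o) = 1 (O(o) = 1² = 1)
n(m) = -8 (n(m) = 1 - 1*9 = 1 - 9 = -8)
(-21918 + n(59))/(44028 + l(189)) = (-21918 - 8)/(44028 + 1/(128 + 189)) = -21926/(44028 + 1/317) = -21926/13956877/317 = -21926*317/13956877 = -6950542/13956877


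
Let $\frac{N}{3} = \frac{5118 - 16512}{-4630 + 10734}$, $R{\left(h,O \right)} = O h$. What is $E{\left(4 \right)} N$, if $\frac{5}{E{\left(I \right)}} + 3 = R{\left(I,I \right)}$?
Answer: $- \frac{85455}{39676} \approx -2.1538$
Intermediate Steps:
$E{\left(I \right)} = \frac{5}{-3 + I^{2}}$ ($E{\left(I \right)} = \frac{5}{-3 + I I} = \frac{5}{-3 + I^{2}}$)
$N = - \frac{17091}{3052}$ ($N = 3 \frac{5118 - 16512}{-4630 + 10734} = 3 \left(- \frac{11394}{6104}\right) = 3 \left(\left(-11394\right) \frac{1}{6104}\right) = 3 \left(- \frac{5697}{3052}\right) = - \frac{17091}{3052} \approx -5.5999$)
$E{\left(4 \right)} N = \frac{5}{-3 + 4^{2}} \left(- \frac{17091}{3052}\right) = \frac{5}{-3 + 16} \left(- \frac{17091}{3052}\right) = \frac{5}{13} \left(- \frac{17091}{3052}\right) = - \frac{85455}{39676}$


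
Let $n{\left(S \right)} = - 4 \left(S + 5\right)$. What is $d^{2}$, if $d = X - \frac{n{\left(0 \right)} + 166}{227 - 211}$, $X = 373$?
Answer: $\frac{8473921}{64} \approx 1.3241 \cdot 10^{5}$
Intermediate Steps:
$n{\left(S \right)} = -20 - 4 S$ ($n{\left(S \right)} = - 4 \left(5 + S\right) = -20 - 4 S$)
$d = \frac{2911}{8}$ ($d = 373 - \frac{\left(-20 - 0\right) + 166}{227 - 211} = 373 - \frac{\left(-20 + 0\right) + 166}{16} = 373 - \left(-20 + 166\right) \frac{1}{16} = 373 - 146 \cdot \frac{1}{16} = 373 - \frac{73}{8} = \frac{2911}{8} \approx 363.88$)
$d^{2} = \left(\frac{2911}{8}\right)^{2} = \frac{8473921}{64}$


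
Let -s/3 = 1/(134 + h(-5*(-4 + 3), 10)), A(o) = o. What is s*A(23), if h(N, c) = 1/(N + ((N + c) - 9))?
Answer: -759/1475 ≈ -0.51458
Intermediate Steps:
h(N, c) = 1/(-9 + c + 2*N) (h(N, c) = 1/(N + (-9 + N + c)) = 1/(-9 + c + 2*N))
s = -33/1475 (s = -3/(134 + 1/(-9 + 10 + 2*(-5*(-4 + 3)))) = -3/(134 + 1/(-9 + 10 + 2*(-5*(-1)))) = -3/(134 + 1/(-9 + 10 + 2*5)) = -3/(134 + 1/(-9 + 10 + 10)) = -3/(134 + 1/11) = -3/1475/11 = -3*11/1475 = -33/1475 ≈ -0.022373)
s*A(23) = -33/1475*23 = -759/1475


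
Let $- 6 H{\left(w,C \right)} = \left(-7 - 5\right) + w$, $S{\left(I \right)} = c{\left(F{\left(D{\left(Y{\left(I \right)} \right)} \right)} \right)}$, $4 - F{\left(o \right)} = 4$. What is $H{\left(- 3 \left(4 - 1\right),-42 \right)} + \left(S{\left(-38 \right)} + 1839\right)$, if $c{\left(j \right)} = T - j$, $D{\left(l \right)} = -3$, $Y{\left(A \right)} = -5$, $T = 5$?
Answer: $\frac{3695}{2} \approx 1847.5$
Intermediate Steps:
$F{\left(o \right)} = 0$ ($F{\left(o \right)} = 4 - 4 = 0$)
$c{\left(j \right)} = 5 - j$
$S{\left(I \right)} = 5$ ($S{\left(I \right)} = 5 - 0 = 5 + 0 = 5$)
$H{\left(w,C \right)} = 2 - \frac{w}{6}$ ($H{\left(w,C \right)} = - \frac{\left(-7 - 5\right) + w}{6} = - \frac{-12 + w}{6} = 2 - \frac{w}{6}$)
$H{\left(- 3 \left(4 - 1\right),-42 \right)} + \left(S{\left(-38 \right)} + 1839\right) = \left(2 - \frac{\left(-3\right) \left(4 - 1\right)}{6}\right) + \left(5 + 1839\right) = \left(2 - \frac{\left(-3\right) 3}{6}\right) + 1844 = \left(2 - - \frac{3}{2}\right) + 1844 = \left(2 + \frac{3}{2}\right) + 1844 = \frac{7}{2} + 1844 = \frac{3695}{2}$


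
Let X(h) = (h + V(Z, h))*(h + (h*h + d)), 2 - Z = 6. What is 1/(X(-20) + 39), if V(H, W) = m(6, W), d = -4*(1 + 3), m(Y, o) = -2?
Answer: -1/7969 ≈ -0.00012549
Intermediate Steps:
d = -16 (d = -4*4 = -16)
Z = -4 (Z = 2 - 1*6 = 2 - 6 = -4)
V(H, W) = -2
X(h) = (-2 + h)*(-16 + h + h²) (X(h) = (h - 2)*(h + (h*h - 16)) = (-2 + h)*(h + (h² - 16)) = (-2 + h)*(h + (-16 + h²)) = (-2 + h)*(-16 + h + h²))
1/(X(-20) + 39) = 1/((32 + (-20)³ - 1*(-20)² - 18*(-20)) + 39) = 1/((32 - 8000 - 1*400 + 360) + 39) = 1/((32 - 8000 - 400 + 360) + 39) = 1/(-8008 + 39) = 1/(-7969) = -1/7969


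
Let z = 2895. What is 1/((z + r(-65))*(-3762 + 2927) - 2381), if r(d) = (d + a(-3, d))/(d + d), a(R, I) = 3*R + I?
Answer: -26/62935569 ≈ -4.1312e-7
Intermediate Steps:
a(R, I) = I + 3*R
r(d) = (-9 + 2*d)/(2*d) (r(d) = (d + (d + 3*(-3)))/(d + d) = (d + (d - 9))/((2*d)) = (d + (-9 + d))*(1/(2*d)) = (-9 + 2*d)*(1/(2*d)) = (-9 + 2*d)/(2*d))
1/((z + r(-65))*(-3762 + 2927) - 2381) = 1/((2895 + (-9/2 - 65)/(-65))*(-3762 + 2927) - 2381) = 1/((2895 - 1/65*(-139/2))*(-835) - 2381) = 1/((2895 + 139/130)*(-835) - 2381) = 1/((376489/130)*(-835) - 2381) = 1/(-62873663/26 - 2381) = 1/(-62935569/26) = -26/62935569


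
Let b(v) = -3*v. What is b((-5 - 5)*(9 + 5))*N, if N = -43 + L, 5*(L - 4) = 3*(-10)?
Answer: -18900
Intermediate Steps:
L = -2 (L = 4 + (3*(-10))/5 = 4 + (1/5)*(-30) = 4 - 6 = -2)
N = -45 (N = -43 - 2 = -45)
b((-5 - 5)*(9 + 5))*N = -3*(-5 - 5)*(9 + 5)*(-45) = -(-30)*14*(-45) = -3*(-140)*(-45) = 420*(-45) = -18900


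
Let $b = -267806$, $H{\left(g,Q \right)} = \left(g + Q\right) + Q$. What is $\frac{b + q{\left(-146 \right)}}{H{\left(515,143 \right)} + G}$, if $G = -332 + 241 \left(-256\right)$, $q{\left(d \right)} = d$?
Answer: $\frac{267952}{61227} \approx 4.3764$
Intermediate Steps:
$H{\left(g,Q \right)} = g + 2 Q$ ($H{\left(g,Q \right)} = \left(Q + g\right) + Q = g + 2 Q$)
$G = -62028$ ($G = -332 - 61696 = -62028$)
$\frac{b + q{\left(-146 \right)}}{H{\left(515,143 \right)} + G} = \frac{-267806 - 146}{\left(515 + 2 \cdot 143\right) - 62028} = - \frac{267952}{\left(515 + 286\right) - 62028} = - \frac{267952}{801 - 62028} = - \frac{267952}{-61227} = \left(-267952\right) \left(- \frac{1}{61227}\right) = \frac{267952}{61227}$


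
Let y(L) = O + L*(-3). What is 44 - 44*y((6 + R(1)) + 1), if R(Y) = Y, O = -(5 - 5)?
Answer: 1100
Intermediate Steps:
O = 0 (O = -1*0 = 0)
y(L) = -3*L (y(L) = 0 + L*(-3) = 0 - 3*L = -3*L)
44 - 44*y((6 + R(1)) + 1) = 44 - (-132)*((6 + 1) + 1) = 44 - (-132)*(7 + 1) = 44 - (-132)*8 = 44 - 44*(-24) = 44 + 1056 = 1100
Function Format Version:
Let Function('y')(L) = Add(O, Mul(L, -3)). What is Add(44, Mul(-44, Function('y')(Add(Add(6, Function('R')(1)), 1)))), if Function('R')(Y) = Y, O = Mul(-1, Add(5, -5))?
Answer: 1100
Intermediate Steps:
O = 0 (O = Mul(-1, 0) = 0)
Function('y')(L) = Mul(-3, L) (Function('y')(L) = Add(0, Mul(L, -3)) = Add(0, Mul(-3, L)) = Mul(-3, L))
Add(44, Mul(-44, Function('y')(Add(Add(6, Function('R')(1)), 1)))) = Add(44, Mul(-44, Mul(-3, Add(Add(6, 1), 1)))) = Add(44, Mul(-44, Mul(-3, Add(7, 1)))) = Add(44, Mul(-44, Mul(-3, 8))) = Add(44, Mul(-44, -24)) = Add(44, 1056) = 1100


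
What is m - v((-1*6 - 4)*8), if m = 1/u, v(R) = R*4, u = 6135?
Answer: 1963201/6135 ≈ 320.00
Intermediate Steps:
v(R) = 4*R
m = 1/6135 ≈ 0.00016300
m - v((-1*6 - 4)*8) = 1/6135 - 4*(-1*6 - 4)*8 = 1/6135 - 4*(-6 - 4)*8 = 1/6135 - 4*(-10*8) = 1/6135 - 4*(-80) = 1/6135 - 1*(-320) = 1/6135 + 320 = 1963201/6135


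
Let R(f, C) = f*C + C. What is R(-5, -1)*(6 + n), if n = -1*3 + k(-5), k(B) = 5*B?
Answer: -88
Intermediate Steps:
R(f, C) = C + C*f (R(f, C) = C*f + C = C + C*f)
n = -28 (n = -1*3 + 5*(-5) = -3 - 25 = -28)
R(-5, -1)*(6 + n) = (-(1 - 5))*(6 - 28) = -1*(-4)*(-22) = 4*(-22) = -88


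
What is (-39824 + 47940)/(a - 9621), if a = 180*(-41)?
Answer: -8116/17001 ≈ -0.47738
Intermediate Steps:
a = -7380
(-39824 + 47940)/(a - 9621) = (-39824 + 47940)/(-7380 - 9621) = 8116/(-17001) = 8116*(-1/17001) = -8116/17001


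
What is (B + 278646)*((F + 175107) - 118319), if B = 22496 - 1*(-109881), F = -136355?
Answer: -32703867041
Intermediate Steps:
B = 132377 (B = 22496 + 109881 = 132377)
(B + 278646)*((F + 175107) - 118319) = (132377 + 278646)*((-136355 + 175107) - 118319) = 411023*(38752 - 118319) = 411023*(-79567) = -32703867041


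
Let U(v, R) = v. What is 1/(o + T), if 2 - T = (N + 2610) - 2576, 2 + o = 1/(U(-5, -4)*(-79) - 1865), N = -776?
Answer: 1470/1090739 ≈ 0.0013477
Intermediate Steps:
o = -2941/1470 (o = -2 + 1/(-5*(-79) - 1865) = -2 + 1/(395 - 1865) = -2 + 1/(-1470) = -2 - 1/1470 = -2941/1470 ≈ -2.0007)
T = 744 (T = 2 - ((-776 + 2610) - 2576) = 2 - (1834 - 2576) = 2 - 1*(-742) = 2 + 742 = 744)
1/(o + T) = 1/(-2941/1470 + 744) = 1/(1090739/1470) = 1470/1090739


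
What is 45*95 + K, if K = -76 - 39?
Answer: 4160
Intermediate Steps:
K = -115
45*95 + K = 45*95 - 115 = 4275 - 115 = 4160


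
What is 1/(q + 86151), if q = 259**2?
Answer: 1/153232 ≈ 6.5261e-6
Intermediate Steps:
q = 67081
1/(q + 86151) = 1/(67081 + 86151) = 1/153232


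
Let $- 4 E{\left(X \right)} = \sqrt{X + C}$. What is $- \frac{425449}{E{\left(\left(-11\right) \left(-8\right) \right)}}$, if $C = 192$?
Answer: $\frac{425449 \sqrt{70}}{35} \approx 1.017 \cdot 10^{5}$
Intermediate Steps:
$E{\left(X \right)} = - \frac{\sqrt{192 + X}}{4}$ ($E{\left(X \right)} = - \frac{\sqrt{X + 192}}{4} = - \frac{\sqrt{192 + X}}{4}$)
$- \frac{425449}{E{\left(\left(-11\right) \left(-8\right) \right)}} = - \frac{425449}{\left(- \frac{1}{4}\right) \sqrt{192 - -88}} = - \frac{425449}{\left(- \frac{1}{4}\right) \sqrt{192 + 88}} = - \frac{425449}{\left(- \frac{1}{4}\right) \sqrt{280}} = - \frac{425449}{\left(- \frac{1}{4}\right) 2 \sqrt{70}} = - \frac{425449}{\left(- \frac{1}{2}\right) \sqrt{70}} = - 425449 \left(- \frac{\sqrt{70}}{35}\right) = \frac{425449 \sqrt{70}}{35}$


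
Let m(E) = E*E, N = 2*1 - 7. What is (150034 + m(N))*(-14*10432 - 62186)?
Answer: -31247385806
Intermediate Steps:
N = -5 (N = 2 - 7 = -5)
m(E) = E²
(150034 + m(N))*(-14*10432 - 62186) = (150034 + (-5)²)*(-14*10432 - 62186) = (150034 + 25)*(-146048 - 62186) = 150059*(-208234) = -31247385806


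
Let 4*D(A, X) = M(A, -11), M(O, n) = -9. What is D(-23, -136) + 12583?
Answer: 50323/4 ≈ 12581.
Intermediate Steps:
D(A, X) = -9/4 (D(A, X) = (¼)*(-9) = -9/4)
D(-23, -136) + 12583 = -9/4 + 12583 = 50323/4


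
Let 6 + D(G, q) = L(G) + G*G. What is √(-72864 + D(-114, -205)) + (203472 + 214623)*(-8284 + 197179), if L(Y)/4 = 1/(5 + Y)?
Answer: 78976055025 + I*√711363430/109 ≈ 7.8976e+10 + 244.69*I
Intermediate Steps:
L(Y) = 4/(5 + Y)
D(G, q) = -6 + G² + 4/(5 + G) (D(G, q) = -6 + (4/(5 + G) + G*G) = -6 + (4/(5 + G) + G²) = -6 + (G² + 4/(5 + G)) = -6 + G² + 4/(5 + G))
√(-72864 + D(-114, -205)) + (203472 + 214623)*(-8284 + 197179) = √(-72864 + (4 + (-6 + (-114)²)*(5 - 114))/(5 - 114)) + (203472 + 214623)*(-8284 + 197179) = √(-72864 + (4 + (-6 + 12996)*(-109))/(-109)) + 418095*188895 = √(-72864 - (4 + 12990*(-109))/109) + 78976055025 = √(-72864 - (4 - 1415910)/109) + 78976055025 = √(-72864 - 1/109*(-1415906)) + 78976055025 = √(-72864 + 1415906/109) + 78976055025 = √(-6526270/109) + 78976055025 = I*√711363430/109 + 78976055025 = 78976055025 + I*√711363430/109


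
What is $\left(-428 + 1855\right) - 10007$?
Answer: $-8580$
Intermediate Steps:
$\left(-428 + 1855\right) - 10007 = 1427 - 10007 = -8580$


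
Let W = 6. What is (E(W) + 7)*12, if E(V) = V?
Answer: 156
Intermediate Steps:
(E(W) + 7)*12 = (6 + 7)*12 = 13*12 = 156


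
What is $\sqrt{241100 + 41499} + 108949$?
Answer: $108949 + \sqrt{282599} \approx 1.0948 \cdot 10^{5}$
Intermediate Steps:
$\sqrt{241100 + 41499} + 108949 = \sqrt{282599} + 108949 = 108949 + \sqrt{282599}$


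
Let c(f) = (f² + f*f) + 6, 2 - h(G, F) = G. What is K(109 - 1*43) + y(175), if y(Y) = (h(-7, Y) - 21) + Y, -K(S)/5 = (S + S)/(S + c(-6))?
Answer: 1901/12 ≈ 158.42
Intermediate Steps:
h(G, F) = 2 - G
c(f) = 6 + 2*f² (c(f) = (f² + f²) + 6 = 2*f² + 6 = 6 + 2*f²)
K(S) = -10*S/(78 + S) (K(S) = -5*(S + S)/(S + (6 + 2*(-6)²)) = -5*2*S/(S + (6 + 2*36)) = -5*2*S/(S + (6 + 72)) = -5*2*S/(S + 78) = -5*2*S/(78 + S) = -10*S/(78 + S))
y(Y) = -12 + Y (y(Y) = ((2 - 1*(-7)) - 21) + Y = ((2 + 7) - 21) + Y = (9 - 21) + Y = -12 + Y)
K(109 - 1*43) + y(175) = -10*(109 - 1*43)/(78 + (109 - 1*43)) + (-12 + 175) = -10*(109 - 43)/(78 + (109 - 43)) + 163 = -10*66/(78 + 66) + 163 = -10*66/144 + 163 = -10*66*1/144 + 163 = -55/12 + 163 = 1901/12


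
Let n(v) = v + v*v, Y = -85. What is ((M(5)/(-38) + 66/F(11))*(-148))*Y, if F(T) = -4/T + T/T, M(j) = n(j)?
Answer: 172207620/133 ≈ 1.2948e+6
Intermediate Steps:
n(v) = v + v**2
M(j) = j*(1 + j)
F(T) = 1 - 4/T (F(T) = -4/T + 1 = 1 - 4/T)
((M(5)/(-38) + 66/F(11))*(-148))*Y = (((5*(1 + 5))/(-38) + 66/(((-4 + 11)/11)))*(-148))*(-85) = (((5*6)*(-1/38) + 66/(((1/11)*7)))*(-148))*(-85) = ((30*(-1/38) + 66/(7/11))*(-148))*(-85) = ((-15/19 + 66*(11/7))*(-148))*(-85) = ((-15/19 + 726/7)*(-148))*(-85) = ((13689/133)*(-148))*(-85) = -2025972/133*(-85) = 172207620/133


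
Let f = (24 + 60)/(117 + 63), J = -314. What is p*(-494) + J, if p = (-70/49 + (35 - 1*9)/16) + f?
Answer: -269459/420 ≈ -641.57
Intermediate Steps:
f = 7/15 (f = 84/180 = 84*(1/180) = 7/15 ≈ 0.46667)
p = 557/840 (p = (-70/49 + (35 - 1*9)/16) + 7/15 = (-70*1/49 + (35 - 9)*(1/16)) + 7/15 = (-10/7 + 26*(1/16)) + 7/15 = (-10/7 + 13/8) + 7/15 = 11/56 + 7/15 = 557/840 ≈ 0.66310)
p*(-494) + J = (557/840)*(-494) - 314 = -137579/420 - 314 = -269459/420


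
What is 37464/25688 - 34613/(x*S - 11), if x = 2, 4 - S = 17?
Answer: 111315614/118807 ≈ 936.95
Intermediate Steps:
S = -13 (S = 4 - 1*17 = 4 - 17 = -13)
37464/25688 - 34613/(x*S - 11) = 37464/25688 - 34613/(2*(-13) - 11) = 37464*(1/25688) - 34613/(-26 - 11) = 4683/3211 - 34613/(-37) = 4683/3211 - 34613*(-1/37) = 4683/3211 + 34613/37 = 111315614/118807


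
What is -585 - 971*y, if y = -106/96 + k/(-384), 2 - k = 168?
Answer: 4313/64 ≈ 67.391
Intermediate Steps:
k = -166 (k = 2 - 1*168 = 2 - 168 = -166)
y = -43/64 (y = -106/96 - 166/(-384) = -106*1/96 - 166*(-1/384) = -53/48 + 83/192 = -43/64 ≈ -0.67188)
-585 - 971*y = -585 - 971*(-43/64) = -585 + 41753/64 = 4313/64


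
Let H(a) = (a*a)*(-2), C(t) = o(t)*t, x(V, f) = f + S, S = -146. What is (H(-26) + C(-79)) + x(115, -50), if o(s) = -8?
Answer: -916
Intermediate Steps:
x(V, f) = -146 + f (x(V, f) = f - 146 = -146 + f)
C(t) = -8*t
H(a) = -2*a² (H(a) = a²*(-2) = -2*a²)
(H(-26) + C(-79)) + x(115, -50) = (-2*(-26)² - 8*(-79)) + (-146 - 50) = (-2*676 + 632) - 196 = (-1352 + 632) - 196 = -720 - 196 = -916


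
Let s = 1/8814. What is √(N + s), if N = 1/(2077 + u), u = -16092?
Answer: √642470220210/123528210 ≈ 0.0064887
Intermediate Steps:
s = 1/8814 ≈ 0.00011346
N = -1/14015 (N = 1/(2077 - 16092) = 1/(-14015) = -1/14015 ≈ -7.1352e-5)
√(N + s) = √(-1/14015 + 1/8814) = √(5201/123528210) = √642470220210/123528210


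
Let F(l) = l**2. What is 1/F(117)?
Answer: 1/13689 ≈ 7.3051e-5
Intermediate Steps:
1/F(117) = 1/(117**2) = 1/13689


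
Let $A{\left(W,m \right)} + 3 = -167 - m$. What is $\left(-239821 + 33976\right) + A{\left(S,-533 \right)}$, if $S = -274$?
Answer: $-205482$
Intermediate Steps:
$A{\left(W,m \right)} = -170 - m$ ($A{\left(W,m \right)} = -3 - \left(167 + m\right) = -170 - m$)
$\left(-239821 + 33976\right) + A{\left(S,-533 \right)} = \left(-239821 + 33976\right) - -363 = -205845 + \left(-170 + 533\right) = -205845 + 363 = -205482$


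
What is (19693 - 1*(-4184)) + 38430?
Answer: 62307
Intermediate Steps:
(19693 - 1*(-4184)) + 38430 = (19693 + 4184) + 38430 = 23877 + 38430 = 62307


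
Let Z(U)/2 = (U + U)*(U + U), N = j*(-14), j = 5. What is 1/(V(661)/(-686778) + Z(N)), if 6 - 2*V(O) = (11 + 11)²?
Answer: 686778/26921697839 ≈ 2.5510e-5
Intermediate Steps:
V(O) = -239 (V(O) = 3 - (11 + 11)²/2 = 3 - ½*22² = 3 - ½*484 = 3 - 242 = -239)
N = -70 (N = 5*(-14) = -70)
Z(U) = 8*U² (Z(U) = 2*((U + U)*(U + U)) = 2*((2*U)*(2*U)) = 2*(4*U²) = 8*U²)
1/(V(661)/(-686778) + Z(N)) = 1/(-239/(-686778) + 8*(-70)²) = 1/(-239*(-1/686778) + 8*4900) = 1/(239/686778 + 39200) = 1/(26921697839/686778) = 686778/26921697839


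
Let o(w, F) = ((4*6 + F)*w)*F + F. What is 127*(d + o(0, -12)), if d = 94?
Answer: 10414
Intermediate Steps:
o(w, F) = F + F*w*(24 + F) (o(w, F) = ((24 + F)*w)*F + F = (w*(24 + F))*F + F = F*w*(24 + F) + F = F + F*w*(24 + F))
127*(d + o(0, -12)) = 127*(94 - 12*(1 + 24*0 - 12*0)) = 127*(94 - 12*(1 + 0 + 0)) = 127*(94 - 12*1) = 127*(94 - 12) = 127*82 = 10414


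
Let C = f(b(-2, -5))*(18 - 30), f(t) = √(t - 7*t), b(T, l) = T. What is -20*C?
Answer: 480*√3 ≈ 831.38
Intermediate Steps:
f(t) = √6*√(-t) (f(t) = √(-6*t) = √6*√(-t))
C = -24*√3 (C = (√6*√(-1*(-2)))*(18 - 30) = (√6*√2)*(-12) = (2*√3)*(-12) = -24*√3 ≈ -41.569)
-20*C = -(-480)*√3 = 480*√3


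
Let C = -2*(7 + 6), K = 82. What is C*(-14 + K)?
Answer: -1768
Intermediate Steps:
C = -26 (C = -2*13 = -26)
C*(-14 + K) = -26*(-14 + 82) = -26*68 = -1768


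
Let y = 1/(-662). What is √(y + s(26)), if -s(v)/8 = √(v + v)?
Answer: √(-662 - 7011904*√13)/662 ≈ 7.5954*I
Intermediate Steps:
y = -1/662 ≈ -0.0015106
s(v) = -8*√2*√v (s(v) = -8*√(v + v) = -8*√2*√v)
√(y + s(26)) = √(-1/662 - 8*√2*√26) = √(-1/662 - 16*√13)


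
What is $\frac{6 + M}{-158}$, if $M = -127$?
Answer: $\frac{121}{158} \approx 0.76582$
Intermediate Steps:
$\frac{6 + M}{-158} = \frac{6 - 127}{-158} = \left(-121\right) \left(- \frac{1}{158}\right) = \frac{121}{158}$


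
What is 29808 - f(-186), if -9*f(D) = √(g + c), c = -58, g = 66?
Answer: 29808 + 2*√2/9 ≈ 29808.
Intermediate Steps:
f(D) = -2*√2/9 (f(D) = -√(66 - 58)/9 = -2*√2/9)
29808 - f(-186) = 29808 - (-2)*√2/9 = 29808 + 2*√2/9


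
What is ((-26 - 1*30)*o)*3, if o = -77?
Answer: 12936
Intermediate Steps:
((-26 - 1*30)*o)*3 = ((-26 - 1*30)*(-77))*3 = ((-26 - 30)*(-77))*3 = -56*(-77)*3 = 4312*3 = 12936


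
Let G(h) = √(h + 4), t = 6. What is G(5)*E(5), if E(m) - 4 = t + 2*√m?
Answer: 30 + 6*√5 ≈ 43.416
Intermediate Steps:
G(h) = √(4 + h)
E(m) = 10 + 2*√m (E(m) = 4 + (6 + 2*√m) = 10 + 2*√m)
G(5)*E(5) = √(4 + 5)*(10 + 2*√5) = √9*(10 + 2*√5) = 3*(10 + 2*√5) = 30 + 6*√5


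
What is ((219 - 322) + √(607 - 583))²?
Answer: 10633 - 412*√6 ≈ 9623.8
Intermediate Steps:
((219 - 322) + √(607 - 583))² = (-103 + √24)² = (-103 + 2*√6)²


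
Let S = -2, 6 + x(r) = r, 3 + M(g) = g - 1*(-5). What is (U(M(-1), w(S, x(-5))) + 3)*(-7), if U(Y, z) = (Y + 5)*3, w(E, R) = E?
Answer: -147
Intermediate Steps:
M(g) = 2 + g (M(g) = -3 + (g - 1*(-5)) = -3 + (g + 5) = -3 + (5 + g) = 2 + g)
x(r) = -6 + r
U(Y, z) = 15 + 3*Y (U(Y, z) = (5 + Y)*3 = 15 + 3*Y)
(U(M(-1), w(S, x(-5))) + 3)*(-7) = ((15 + 3*(2 - 1)) + 3)*(-7) = ((15 + 3*1) + 3)*(-7) = ((15 + 3) + 3)*(-7) = (18 + 3)*(-7) = 21*(-7) = -147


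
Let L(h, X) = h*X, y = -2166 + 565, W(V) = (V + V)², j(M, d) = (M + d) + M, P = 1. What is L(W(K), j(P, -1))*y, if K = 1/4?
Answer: -1601/4 ≈ -400.25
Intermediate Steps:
j(M, d) = d + 2*M
K = ¼ ≈ 0.25000
W(V) = 4*V² (W(V) = (2*V)² = 4*V²)
y = -1601
L(h, X) = X*h
L(W(K), j(P, -1))*y = ((-1 + 2*1)*(4*(¼)²))*(-1601) = ((-1 + 2)*(4*(1/16)))*(-1601) = (1*(¼))*(-1601) = (¼)*(-1601) = -1601/4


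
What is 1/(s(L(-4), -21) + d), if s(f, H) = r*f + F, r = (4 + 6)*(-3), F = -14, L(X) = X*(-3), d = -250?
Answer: -1/624 ≈ -0.0016026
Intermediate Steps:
L(X) = -3*X
r = -30 (r = 10*(-3) = -30)
s(f, H) = -14 - 30*f (s(f, H) = -30*f - 14 = -14 - 30*f)
1/(s(L(-4), -21) + d) = 1/((-14 - (-90)*(-4)) - 250) = 1/((-14 - 30*12) - 250) = 1/((-14 - 360) - 250) = 1/(-374 - 250) = 1/(-624) = -1/624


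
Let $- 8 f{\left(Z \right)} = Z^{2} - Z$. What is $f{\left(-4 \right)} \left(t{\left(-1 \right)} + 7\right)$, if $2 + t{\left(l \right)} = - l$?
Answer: $-15$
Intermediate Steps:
$t{\left(l \right)} = -2 - l$
$f{\left(Z \right)} = - \frac{Z^{2}}{8} + \frac{Z}{8}$ ($f{\left(Z \right)} = - \frac{Z^{2} - Z}{8} = - \frac{Z^{2}}{8} + \frac{Z}{8}$)
$f{\left(-4 \right)} \left(t{\left(-1 \right)} + 7\right) = \frac{1}{8} \left(-4\right) \left(1 - -4\right) \left(\left(-2 - -1\right) + 7\right) = \frac{1}{8} \left(-4\right) \left(1 + 4\right) \left(\left(-2 + 1\right) + 7\right) = \frac{1}{8} \left(-4\right) 5 \left(-1 + 7\right) = \left(- \frac{5}{2}\right) 6 = -15$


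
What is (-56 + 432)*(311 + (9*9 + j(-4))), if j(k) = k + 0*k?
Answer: 145888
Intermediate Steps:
j(k) = k (j(k) = k + 0 = k)
(-56 + 432)*(311 + (9*9 + j(-4))) = (-56 + 432)*(311 + (9*9 - 4)) = 376*(311 + (81 - 4)) = 376*(311 + 77) = 376*388 = 145888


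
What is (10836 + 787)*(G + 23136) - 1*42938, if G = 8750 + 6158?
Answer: 442142474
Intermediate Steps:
G = 14908
(10836 + 787)*(G + 23136) - 1*42938 = (10836 + 787)*(14908 + 23136) - 1*42938 = 11623*38044 - 42938 = 442185412 - 42938 = 442142474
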